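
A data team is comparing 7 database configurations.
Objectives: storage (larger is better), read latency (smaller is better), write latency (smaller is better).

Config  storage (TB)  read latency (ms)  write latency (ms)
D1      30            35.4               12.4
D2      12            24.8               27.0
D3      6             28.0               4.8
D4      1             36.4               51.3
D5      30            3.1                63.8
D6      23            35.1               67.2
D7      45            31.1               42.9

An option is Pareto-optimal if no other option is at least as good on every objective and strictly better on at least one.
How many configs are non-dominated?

D1: not dominated.
D2: not dominated.
D3: not dominated (best write latency).
D4: dominated by D1 (storage 30≥1, read latency 35.4≤36.4, write latency 12.4≤51.3).
D5: not dominated (best read latency).
D6: dominated by D5 (storage 30≥23, read latency 3.1≤35.1, write latency 63.8≤67.2).
D7: not dominated (best storage).
Pareto-optimal: D1, D2, D3, D5, D7 → 5.

5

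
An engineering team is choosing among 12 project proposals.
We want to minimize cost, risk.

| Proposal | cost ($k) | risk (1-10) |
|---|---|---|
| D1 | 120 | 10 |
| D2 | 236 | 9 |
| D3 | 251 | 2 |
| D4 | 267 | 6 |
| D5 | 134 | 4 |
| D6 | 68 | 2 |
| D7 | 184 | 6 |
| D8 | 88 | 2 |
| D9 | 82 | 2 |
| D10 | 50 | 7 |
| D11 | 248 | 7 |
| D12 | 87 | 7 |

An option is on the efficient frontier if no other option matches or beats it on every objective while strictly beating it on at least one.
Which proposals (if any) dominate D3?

D6, D8, D9

D6: cost 68≤251, risk 2≤2 — dominates D3.
D8: cost 88≤251, risk 2≤2 — dominates D3.
D9: cost 82≤251, risk 2≤2 — dominates D3.
Others (D1, D2, D4, D5, D7, D10, D11, D12) are each worse than D3 on at least one objective.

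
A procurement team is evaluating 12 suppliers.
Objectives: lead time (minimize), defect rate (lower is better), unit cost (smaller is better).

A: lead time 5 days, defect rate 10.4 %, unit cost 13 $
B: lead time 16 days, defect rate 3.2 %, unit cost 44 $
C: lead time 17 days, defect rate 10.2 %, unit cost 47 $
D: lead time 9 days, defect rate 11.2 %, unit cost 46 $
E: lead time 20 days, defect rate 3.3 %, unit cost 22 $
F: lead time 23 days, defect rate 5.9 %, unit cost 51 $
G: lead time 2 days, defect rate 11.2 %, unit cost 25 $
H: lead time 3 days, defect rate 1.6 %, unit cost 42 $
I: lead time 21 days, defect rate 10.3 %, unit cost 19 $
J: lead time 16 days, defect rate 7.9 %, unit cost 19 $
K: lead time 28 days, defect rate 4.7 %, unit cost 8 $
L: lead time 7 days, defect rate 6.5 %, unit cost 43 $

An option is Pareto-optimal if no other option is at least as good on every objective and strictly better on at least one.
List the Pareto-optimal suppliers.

A: not dominated.
B: dominated by H (lead time 3≤16, defect rate 1.6≤3.2, unit cost 42≤44).
C: dominated by B (lead time 16≤17, defect rate 3.2≤10.2, unit cost 44≤47).
D: dominated by A (lead time 5≤9, defect rate 10.4≤11.2, unit cost 13≤46).
E: not dominated.
F: dominated by B (lead time 16≤23, defect rate 3.2≤5.9, unit cost 44≤51).
G: not dominated (best lead time).
H: not dominated (best defect rate).
I: dominated by J (lead time 16≤21, defect rate 7.9≤10.3, unit cost 19≤19).
J: not dominated.
K: not dominated (best unit cost).
L: dominated by H (lead time 3≤7, defect rate 1.6≤6.5, unit cost 42≤43).

A, E, G, H, J, K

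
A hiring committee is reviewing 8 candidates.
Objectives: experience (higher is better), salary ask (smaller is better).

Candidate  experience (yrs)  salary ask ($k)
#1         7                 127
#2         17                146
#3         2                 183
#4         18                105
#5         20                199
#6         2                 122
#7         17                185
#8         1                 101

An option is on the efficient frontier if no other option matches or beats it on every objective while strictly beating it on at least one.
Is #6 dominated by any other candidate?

Yes

#4 vs #6: experience 18≥2, salary ask 105≤122 — #4 is at least as good on every objective and strictly better on at least one, so #4 dominates #6.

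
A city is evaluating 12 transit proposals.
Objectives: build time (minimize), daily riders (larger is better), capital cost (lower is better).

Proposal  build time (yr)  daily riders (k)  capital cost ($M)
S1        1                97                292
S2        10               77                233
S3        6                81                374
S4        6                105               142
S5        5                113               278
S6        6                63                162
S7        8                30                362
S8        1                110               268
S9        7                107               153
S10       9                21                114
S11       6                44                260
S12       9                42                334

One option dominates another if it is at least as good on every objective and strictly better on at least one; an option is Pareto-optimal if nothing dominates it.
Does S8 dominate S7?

Yes

S8 vs S7: build time 1≤8, daily riders 110≥30, capital cost 268≤362 — S8 is at least as good on every objective with at least one strict improvement.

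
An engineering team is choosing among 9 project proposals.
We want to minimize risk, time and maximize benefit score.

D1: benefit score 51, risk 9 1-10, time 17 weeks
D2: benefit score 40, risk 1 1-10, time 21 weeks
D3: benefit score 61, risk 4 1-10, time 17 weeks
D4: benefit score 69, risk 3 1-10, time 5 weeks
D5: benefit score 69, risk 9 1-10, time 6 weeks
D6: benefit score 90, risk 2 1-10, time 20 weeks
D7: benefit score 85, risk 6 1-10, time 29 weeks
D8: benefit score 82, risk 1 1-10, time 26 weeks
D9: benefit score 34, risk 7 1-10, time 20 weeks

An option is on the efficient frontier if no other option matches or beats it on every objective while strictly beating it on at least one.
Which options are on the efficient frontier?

D1: dominated by D3 (benefit score 61≥51, risk 4≤9, time 17≤17).
D2: not dominated.
D3: dominated by D4 (benefit score 69≥61, risk 3≤4, time 5≤17).
D4: not dominated (best time).
D5: dominated by D4 (benefit score 69≥69, risk 3≤9, time 5≤6).
D6: not dominated (best benefit score).
D7: dominated by D6 (benefit score 90≥85, risk 2≤6, time 20≤29).
D8: not dominated.
D9: dominated by D3 (benefit score 61≥34, risk 4≤7, time 17≤20).

D2, D4, D6, D8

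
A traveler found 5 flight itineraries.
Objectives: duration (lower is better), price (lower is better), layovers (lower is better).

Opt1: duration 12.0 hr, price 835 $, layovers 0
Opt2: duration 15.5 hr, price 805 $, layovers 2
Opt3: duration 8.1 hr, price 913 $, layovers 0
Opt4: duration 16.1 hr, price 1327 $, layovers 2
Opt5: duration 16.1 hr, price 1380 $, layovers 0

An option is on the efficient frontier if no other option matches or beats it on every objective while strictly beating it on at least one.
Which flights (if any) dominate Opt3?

none

Opt1: worse on duration (12.0 vs 8.1).
Opt2: worse on duration (15.5 vs 8.1).
Opt4: worse on duration (16.1 vs 8.1).
Opt5: worse on duration (16.1 vs 8.1).
No option dominates Opt3.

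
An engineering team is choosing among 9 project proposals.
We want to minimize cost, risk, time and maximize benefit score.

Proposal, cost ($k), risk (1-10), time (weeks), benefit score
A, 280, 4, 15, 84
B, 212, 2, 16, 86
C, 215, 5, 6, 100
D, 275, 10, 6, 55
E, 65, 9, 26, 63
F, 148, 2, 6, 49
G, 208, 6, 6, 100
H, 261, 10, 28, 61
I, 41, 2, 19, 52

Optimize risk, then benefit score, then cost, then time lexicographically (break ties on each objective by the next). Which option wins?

First minimize risk: best is 2, kept {B, F, I}.
Then maximize benefit score: best is 86, kept {B}.

B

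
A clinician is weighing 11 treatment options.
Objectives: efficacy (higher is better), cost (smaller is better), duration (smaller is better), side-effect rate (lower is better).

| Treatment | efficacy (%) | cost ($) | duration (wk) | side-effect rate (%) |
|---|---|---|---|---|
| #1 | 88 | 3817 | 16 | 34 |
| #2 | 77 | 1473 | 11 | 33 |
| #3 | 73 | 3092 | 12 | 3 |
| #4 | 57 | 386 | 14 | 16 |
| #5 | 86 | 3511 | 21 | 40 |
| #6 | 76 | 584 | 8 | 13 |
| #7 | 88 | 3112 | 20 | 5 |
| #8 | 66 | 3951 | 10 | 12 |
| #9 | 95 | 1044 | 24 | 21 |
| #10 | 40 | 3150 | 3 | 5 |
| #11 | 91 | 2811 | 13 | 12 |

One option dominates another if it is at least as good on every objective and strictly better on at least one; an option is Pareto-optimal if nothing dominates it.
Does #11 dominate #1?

Yes

#11 vs #1: efficacy 91≥88, cost 2811≤3817, duration 13≤16, side-effect rate 12≤34 — #11 is at least as good on every objective with at least one strict improvement.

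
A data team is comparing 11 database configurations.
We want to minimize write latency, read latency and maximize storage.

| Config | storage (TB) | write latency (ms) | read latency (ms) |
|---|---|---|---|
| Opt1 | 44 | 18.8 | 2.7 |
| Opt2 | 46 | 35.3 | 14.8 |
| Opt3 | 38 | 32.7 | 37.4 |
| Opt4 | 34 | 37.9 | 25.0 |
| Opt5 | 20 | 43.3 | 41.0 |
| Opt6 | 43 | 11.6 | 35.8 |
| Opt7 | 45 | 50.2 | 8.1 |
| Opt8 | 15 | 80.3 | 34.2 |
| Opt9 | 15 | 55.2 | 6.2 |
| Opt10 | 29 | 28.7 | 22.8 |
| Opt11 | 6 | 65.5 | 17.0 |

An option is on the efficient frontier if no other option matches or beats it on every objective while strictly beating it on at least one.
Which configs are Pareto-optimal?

Opt1: not dominated (best read latency).
Opt2: not dominated (best storage).
Opt3: dominated by Opt1 (storage 44≥38, write latency 18.8≤32.7, read latency 2.7≤37.4).
Opt4: dominated by Opt1 (storage 44≥34, write latency 18.8≤37.9, read latency 2.7≤25.0).
Opt5: dominated by Opt1 (storage 44≥20, write latency 18.8≤43.3, read latency 2.7≤41.0).
Opt6: not dominated (best write latency).
Opt7: not dominated.
Opt8: dominated by Opt1 (storage 44≥15, write latency 18.8≤80.3, read latency 2.7≤34.2).
Opt9: dominated by Opt1 (storage 44≥15, write latency 18.8≤55.2, read latency 2.7≤6.2).
Opt10: dominated by Opt1 (storage 44≥29, write latency 18.8≤28.7, read latency 2.7≤22.8).
Opt11: dominated by Opt1 (storage 44≥6, write latency 18.8≤65.5, read latency 2.7≤17.0).

Opt1, Opt2, Opt6, Opt7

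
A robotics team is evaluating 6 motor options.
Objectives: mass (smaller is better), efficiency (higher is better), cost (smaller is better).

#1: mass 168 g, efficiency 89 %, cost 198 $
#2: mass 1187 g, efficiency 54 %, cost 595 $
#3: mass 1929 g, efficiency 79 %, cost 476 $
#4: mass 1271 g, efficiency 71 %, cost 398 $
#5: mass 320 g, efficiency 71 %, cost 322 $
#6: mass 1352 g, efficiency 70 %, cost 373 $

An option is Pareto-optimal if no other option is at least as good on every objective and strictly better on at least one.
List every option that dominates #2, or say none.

#1: mass 168≤1187, efficiency 89≥54, cost 198≤595 — dominates #2.
#5: mass 320≤1187, efficiency 71≥54, cost 322≤595 — dominates #2.
Others (#3, #4, #6) are each worse than #2 on at least one objective.

#1, #5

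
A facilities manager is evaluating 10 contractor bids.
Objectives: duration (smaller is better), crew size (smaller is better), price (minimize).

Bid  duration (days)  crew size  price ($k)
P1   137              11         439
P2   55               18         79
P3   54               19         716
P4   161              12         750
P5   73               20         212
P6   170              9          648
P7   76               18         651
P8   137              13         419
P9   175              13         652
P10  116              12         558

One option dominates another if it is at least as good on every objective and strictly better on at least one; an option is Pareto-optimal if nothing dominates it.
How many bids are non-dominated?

P1: not dominated.
P2: not dominated (best price).
P3: not dominated (best duration).
P4: dominated by P1 (duration 137≤161, crew size 11≤12, price 439≤750).
P5: dominated by P2 (duration 55≤73, crew size 18≤20, price 79≤212).
P6: not dominated (best crew size).
P7: dominated by P2 (duration 55≤76, crew size 18≤18, price 79≤651).
P8: not dominated.
P9: dominated by P1 (duration 137≤175, crew size 11≤13, price 439≤652).
P10: not dominated.
Pareto-optimal: P1, P2, P3, P6, P8, P10 → 6.

6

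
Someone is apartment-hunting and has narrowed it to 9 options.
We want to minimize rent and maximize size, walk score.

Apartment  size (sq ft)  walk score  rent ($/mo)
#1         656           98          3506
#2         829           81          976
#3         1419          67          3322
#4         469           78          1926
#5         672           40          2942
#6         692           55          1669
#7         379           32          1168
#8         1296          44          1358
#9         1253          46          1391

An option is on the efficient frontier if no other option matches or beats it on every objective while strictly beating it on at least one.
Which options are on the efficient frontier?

#1, #2, #3, #8, #9

#1: not dominated (best walk score).
#2: not dominated (best rent).
#3: not dominated (best size).
#4: dominated by #2 (size 829≥469, walk score 81≥78, rent 976≤1926).
#5: dominated by #2 (size 829≥672, walk score 81≥40, rent 976≤2942).
#6: dominated by #2 (size 829≥692, walk score 81≥55, rent 976≤1669).
#7: dominated by #2 (size 829≥379, walk score 81≥32, rent 976≤1168).
#8: not dominated.
#9: not dominated.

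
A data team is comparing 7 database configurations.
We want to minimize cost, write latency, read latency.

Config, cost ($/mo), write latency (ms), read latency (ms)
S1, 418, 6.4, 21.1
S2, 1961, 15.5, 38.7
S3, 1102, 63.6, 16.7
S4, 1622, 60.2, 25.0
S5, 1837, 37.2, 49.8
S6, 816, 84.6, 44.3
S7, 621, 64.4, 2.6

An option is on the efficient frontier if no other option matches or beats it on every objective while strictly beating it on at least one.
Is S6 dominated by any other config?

S1 vs S6: cost 418≤816, write latency 6.4≤84.6, read latency 21.1≤44.3 — S1 is at least as good on every objective and strictly better on at least one, so S1 dominates S6.

Yes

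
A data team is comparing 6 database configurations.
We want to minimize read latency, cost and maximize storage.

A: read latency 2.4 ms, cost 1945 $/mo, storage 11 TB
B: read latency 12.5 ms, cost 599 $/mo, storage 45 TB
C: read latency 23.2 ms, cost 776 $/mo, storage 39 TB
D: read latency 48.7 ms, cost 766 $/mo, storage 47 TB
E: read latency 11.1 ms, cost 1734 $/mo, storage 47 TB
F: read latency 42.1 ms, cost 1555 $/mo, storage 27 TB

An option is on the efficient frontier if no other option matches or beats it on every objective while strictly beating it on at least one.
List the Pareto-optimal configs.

A, B, D, E

A: not dominated (best read latency).
B: not dominated (best cost).
C: dominated by B (read latency 12.5≤23.2, cost 599≤776, storage 45≥39).
D: not dominated.
E: not dominated.
F: dominated by B (read latency 12.5≤42.1, cost 599≤1555, storage 45≥27).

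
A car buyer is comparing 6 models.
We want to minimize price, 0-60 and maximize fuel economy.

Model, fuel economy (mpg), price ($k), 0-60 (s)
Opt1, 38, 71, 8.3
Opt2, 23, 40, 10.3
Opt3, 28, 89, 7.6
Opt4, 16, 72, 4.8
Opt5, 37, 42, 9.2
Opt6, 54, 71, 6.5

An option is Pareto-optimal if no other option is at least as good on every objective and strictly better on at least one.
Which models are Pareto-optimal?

Opt2, Opt4, Opt5, Opt6

Opt1: dominated by Opt6 (fuel economy 54≥38, price 71≤71, 0-60 6.5≤8.3).
Opt2: not dominated (best price).
Opt3: dominated by Opt6 (fuel economy 54≥28, price 71≤89, 0-60 6.5≤7.6).
Opt4: not dominated (best 0-60).
Opt5: not dominated.
Opt6: not dominated (best fuel economy).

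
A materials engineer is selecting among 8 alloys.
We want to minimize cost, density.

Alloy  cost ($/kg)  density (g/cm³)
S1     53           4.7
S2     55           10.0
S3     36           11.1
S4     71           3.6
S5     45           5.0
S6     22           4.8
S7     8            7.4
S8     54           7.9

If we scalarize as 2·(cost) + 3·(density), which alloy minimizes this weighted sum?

S7

S1: 2·53 + 3·4.7 = 120.1
S2: 2·55 + 3·10.0 = 140.0
S3: 2·36 + 3·11.1 = 105.3
S4: 2·71 + 3·3.6 = 152.8
S5: 2·45 + 3·5.0 = 105.0
S6: 2·22 + 3·4.8 = 58.4
S7: 2·8 + 3·7.4 = 38.2
S8: 2·54 + 3·7.9 = 131.7
Lowest: S7 at 38.2.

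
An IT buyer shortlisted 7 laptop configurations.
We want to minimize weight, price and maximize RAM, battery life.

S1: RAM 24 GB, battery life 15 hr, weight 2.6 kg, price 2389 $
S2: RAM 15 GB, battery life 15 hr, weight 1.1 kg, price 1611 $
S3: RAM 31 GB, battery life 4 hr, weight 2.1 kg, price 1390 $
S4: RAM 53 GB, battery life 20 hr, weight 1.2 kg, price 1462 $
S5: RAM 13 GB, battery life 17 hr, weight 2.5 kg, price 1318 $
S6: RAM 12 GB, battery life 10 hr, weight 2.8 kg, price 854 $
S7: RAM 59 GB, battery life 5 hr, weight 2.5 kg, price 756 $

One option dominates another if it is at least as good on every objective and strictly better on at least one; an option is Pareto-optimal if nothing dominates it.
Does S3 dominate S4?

No

S3 vs S4: S3 is worse on RAM (31 vs 53), so it does not dominate S4.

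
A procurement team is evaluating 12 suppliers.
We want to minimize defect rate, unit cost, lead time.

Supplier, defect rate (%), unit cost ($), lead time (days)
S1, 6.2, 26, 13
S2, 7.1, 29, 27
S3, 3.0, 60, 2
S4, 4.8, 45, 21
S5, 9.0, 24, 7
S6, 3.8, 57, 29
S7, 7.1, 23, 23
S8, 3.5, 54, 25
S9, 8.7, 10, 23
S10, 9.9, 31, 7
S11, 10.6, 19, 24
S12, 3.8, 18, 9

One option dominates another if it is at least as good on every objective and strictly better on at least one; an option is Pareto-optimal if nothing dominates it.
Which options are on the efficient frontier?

S3, S5, S8, S9, S12

S1: dominated by S12 (defect rate 3.8≤6.2, unit cost 18≤26, lead time 9≤13).
S2: dominated by S1 (defect rate 6.2≤7.1, unit cost 26≤29, lead time 13≤27).
S3: not dominated (best defect rate).
S4: dominated by S12 (defect rate 3.8≤4.8, unit cost 18≤45, lead time 9≤21).
S5: not dominated.
S6: dominated by S8 (defect rate 3.5≤3.8, unit cost 54≤57, lead time 25≤29).
S7: dominated by S12 (defect rate 3.8≤7.1, unit cost 18≤23, lead time 9≤23).
S8: not dominated.
S9: not dominated (best unit cost).
S10: dominated by S5 (defect rate 9.0≤9.9, unit cost 24≤31, lead time 7≤7).
S11: dominated by S9 (defect rate 8.7≤10.6, unit cost 10≤19, lead time 23≤24).
S12: not dominated.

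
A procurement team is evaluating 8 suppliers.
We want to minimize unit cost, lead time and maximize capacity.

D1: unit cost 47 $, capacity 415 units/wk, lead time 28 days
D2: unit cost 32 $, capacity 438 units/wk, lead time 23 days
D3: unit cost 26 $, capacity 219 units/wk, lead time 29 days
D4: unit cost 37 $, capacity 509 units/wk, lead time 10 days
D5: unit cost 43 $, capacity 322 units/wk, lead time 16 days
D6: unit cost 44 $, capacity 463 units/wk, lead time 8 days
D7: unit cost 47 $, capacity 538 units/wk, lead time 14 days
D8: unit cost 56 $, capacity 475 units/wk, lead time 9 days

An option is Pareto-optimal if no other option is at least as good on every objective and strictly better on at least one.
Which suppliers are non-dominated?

D1: dominated by D2 (unit cost 32≤47, capacity 438≥415, lead time 23≤28).
D2: not dominated.
D3: not dominated (best unit cost).
D4: not dominated.
D5: dominated by D4 (unit cost 37≤43, capacity 509≥322, lead time 10≤16).
D6: not dominated (best lead time).
D7: not dominated (best capacity).
D8: not dominated.

D2, D3, D4, D6, D7, D8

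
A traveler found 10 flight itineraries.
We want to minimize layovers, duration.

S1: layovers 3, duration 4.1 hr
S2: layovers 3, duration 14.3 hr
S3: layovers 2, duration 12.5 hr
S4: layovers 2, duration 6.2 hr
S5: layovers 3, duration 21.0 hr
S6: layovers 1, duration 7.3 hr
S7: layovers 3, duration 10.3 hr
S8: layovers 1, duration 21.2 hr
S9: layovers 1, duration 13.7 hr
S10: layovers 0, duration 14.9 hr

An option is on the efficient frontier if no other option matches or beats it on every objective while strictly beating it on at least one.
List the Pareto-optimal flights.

S1: not dominated (best duration).
S2: dominated by S1 (layovers 3≤3, duration 4.1≤14.3).
S3: dominated by S4 (layovers 2≤2, duration 6.2≤12.5).
S4: not dominated.
S5: dominated by S1 (layovers 3≤3, duration 4.1≤21.0).
S6: not dominated.
S7: dominated by S1 (layovers 3≤3, duration 4.1≤10.3).
S8: dominated by S6 (layovers 1≤1, duration 7.3≤21.2).
S9: dominated by S6 (layovers 1≤1, duration 7.3≤13.7).
S10: not dominated (best layovers).

S1, S4, S6, S10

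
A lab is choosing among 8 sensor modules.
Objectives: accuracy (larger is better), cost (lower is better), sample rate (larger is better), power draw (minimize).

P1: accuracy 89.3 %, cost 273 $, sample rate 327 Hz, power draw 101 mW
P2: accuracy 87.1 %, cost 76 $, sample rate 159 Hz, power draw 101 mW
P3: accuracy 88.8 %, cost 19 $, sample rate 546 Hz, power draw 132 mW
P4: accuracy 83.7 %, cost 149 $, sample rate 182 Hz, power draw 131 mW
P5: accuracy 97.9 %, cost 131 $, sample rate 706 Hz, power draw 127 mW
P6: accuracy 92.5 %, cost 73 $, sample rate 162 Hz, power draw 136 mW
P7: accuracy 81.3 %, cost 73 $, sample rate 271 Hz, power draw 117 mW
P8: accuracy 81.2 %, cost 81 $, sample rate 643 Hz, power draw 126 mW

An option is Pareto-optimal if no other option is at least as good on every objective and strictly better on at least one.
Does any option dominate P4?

P5 vs P4: accuracy 97.9≥83.7, cost 131≤149, sample rate 706≥182, power draw 127≤131 — P5 is at least as good on every objective and strictly better on at least one, so P5 dominates P4.

Yes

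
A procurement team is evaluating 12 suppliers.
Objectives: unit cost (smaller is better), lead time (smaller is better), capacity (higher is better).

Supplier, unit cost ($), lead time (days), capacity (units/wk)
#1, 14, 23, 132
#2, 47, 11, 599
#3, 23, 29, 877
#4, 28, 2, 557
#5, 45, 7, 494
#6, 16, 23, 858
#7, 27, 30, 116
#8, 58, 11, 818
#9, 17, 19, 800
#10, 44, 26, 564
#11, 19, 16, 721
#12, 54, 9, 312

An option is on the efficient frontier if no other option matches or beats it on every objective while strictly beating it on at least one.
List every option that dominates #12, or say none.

#4, #5

#4: unit cost 28≤54, lead time 2≤9, capacity 557≥312 — dominates #12.
#5: unit cost 45≤54, lead time 7≤9, capacity 494≥312 — dominates #12.
Others (#1, #2, #3, #6, #7, #8, #9, #10, #11) are each worse than #12 on at least one objective.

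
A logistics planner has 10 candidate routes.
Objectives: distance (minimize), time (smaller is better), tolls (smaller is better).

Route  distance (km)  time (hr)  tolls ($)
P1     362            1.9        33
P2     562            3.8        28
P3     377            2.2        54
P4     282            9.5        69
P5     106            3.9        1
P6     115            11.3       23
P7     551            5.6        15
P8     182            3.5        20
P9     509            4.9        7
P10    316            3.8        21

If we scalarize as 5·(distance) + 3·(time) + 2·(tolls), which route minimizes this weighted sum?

P5

P1: 5·362 + 3·1.9 + 2·33 = 1881.7
P2: 5·562 + 3·3.8 + 2·28 = 2877.4
P3: 5·377 + 3·2.2 + 2·54 = 1999.6
P4: 5·282 + 3·9.5 + 2·69 = 1576.5
P5: 5·106 + 3·3.9 + 2·1 = 543.7
P6: 5·115 + 3·11.3 + 2·23 = 654.9
P7: 5·551 + 3·5.6 + 2·15 = 2801.8
P8: 5·182 + 3·3.5 + 2·20 = 960.5
P9: 5·509 + 3·4.9 + 2·7 = 2573.7
P10: 5·316 + 3·3.8 + 2·21 = 1633.4
Lowest: P5 at 543.7.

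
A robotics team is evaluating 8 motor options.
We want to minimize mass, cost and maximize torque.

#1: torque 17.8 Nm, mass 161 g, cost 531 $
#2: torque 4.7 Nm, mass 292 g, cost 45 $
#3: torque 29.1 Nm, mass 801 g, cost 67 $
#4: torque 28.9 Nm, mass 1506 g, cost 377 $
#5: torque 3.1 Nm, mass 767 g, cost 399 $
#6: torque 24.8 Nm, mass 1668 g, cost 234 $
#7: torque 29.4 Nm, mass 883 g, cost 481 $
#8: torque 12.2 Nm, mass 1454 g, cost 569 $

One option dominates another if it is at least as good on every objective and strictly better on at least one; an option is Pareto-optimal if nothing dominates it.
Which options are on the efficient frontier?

#1, #2, #3, #7

#1: not dominated (best mass).
#2: not dominated (best cost).
#3: not dominated.
#4: dominated by #3 (torque 29.1≥28.9, mass 801≤1506, cost 67≤377).
#5: dominated by #2 (torque 4.7≥3.1, mass 292≤767, cost 45≤399).
#6: dominated by #3 (torque 29.1≥24.8, mass 801≤1668, cost 67≤234).
#7: not dominated (best torque).
#8: dominated by #1 (torque 17.8≥12.2, mass 161≤1454, cost 531≤569).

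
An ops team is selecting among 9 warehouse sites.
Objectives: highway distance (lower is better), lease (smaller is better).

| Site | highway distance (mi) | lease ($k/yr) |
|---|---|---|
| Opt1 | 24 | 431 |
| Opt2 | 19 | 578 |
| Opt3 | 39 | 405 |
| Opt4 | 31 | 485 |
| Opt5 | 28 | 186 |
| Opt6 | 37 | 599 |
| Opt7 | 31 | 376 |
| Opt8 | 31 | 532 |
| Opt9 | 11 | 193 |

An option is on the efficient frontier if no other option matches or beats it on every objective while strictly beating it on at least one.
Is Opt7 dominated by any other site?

Yes

Opt5 vs Opt7: highway distance 28≤31, lease 186≤376 — Opt5 is at least as good on every objective and strictly better on at least one, so Opt5 dominates Opt7.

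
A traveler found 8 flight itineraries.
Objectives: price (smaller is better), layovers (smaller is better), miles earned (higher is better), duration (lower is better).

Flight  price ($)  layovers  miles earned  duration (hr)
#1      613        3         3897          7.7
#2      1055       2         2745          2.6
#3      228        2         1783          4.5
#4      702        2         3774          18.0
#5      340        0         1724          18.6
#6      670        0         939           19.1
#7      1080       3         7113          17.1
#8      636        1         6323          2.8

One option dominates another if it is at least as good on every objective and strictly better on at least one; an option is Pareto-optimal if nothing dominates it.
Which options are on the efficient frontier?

#1, #2, #3, #5, #7, #8

#1: not dominated.
#2: not dominated (best duration).
#3: not dominated (best price).
#4: dominated by #8 (price 636≤702, layovers 1≤2, miles earned 6323≥3774, duration 2.8≤18.0).
#5: not dominated.
#6: dominated by #5 (price 340≤670, layovers 0≤0, miles earned 1724≥939, duration 18.6≤19.1).
#7: not dominated (best miles earned).
#8: not dominated.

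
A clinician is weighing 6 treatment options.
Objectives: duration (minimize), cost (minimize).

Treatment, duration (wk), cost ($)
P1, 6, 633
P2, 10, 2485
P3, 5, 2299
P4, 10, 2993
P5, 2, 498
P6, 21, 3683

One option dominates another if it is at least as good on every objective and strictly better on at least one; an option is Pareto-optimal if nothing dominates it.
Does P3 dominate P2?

P3 vs P2: duration 5≤10, cost 2299≤2485 — P3 is at least as good on every objective with at least one strict improvement.

Yes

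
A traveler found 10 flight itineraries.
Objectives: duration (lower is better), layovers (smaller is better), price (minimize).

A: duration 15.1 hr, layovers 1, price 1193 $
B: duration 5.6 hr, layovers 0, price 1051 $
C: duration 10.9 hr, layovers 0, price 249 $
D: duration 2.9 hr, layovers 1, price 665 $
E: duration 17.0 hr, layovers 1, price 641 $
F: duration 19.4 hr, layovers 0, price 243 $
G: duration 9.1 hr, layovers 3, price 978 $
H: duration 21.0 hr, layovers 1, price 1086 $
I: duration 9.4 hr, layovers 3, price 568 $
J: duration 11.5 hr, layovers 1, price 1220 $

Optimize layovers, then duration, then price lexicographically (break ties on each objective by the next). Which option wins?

First minimize layovers: best is 0, kept {B, C, F}.
Then minimize duration: best is 5.6, kept {B}.

B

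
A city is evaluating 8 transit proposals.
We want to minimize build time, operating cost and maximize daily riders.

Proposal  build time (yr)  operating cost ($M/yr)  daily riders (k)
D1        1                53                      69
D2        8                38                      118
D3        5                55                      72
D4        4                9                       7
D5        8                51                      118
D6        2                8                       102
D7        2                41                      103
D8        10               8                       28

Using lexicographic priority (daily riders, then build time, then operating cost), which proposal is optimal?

First maximize daily riders: best is 118, kept {D2, D5}.
Then minimize build time: best is 8, kept {D2, D5}.
Then minimize operating cost: best is 38, kept {D2}.

D2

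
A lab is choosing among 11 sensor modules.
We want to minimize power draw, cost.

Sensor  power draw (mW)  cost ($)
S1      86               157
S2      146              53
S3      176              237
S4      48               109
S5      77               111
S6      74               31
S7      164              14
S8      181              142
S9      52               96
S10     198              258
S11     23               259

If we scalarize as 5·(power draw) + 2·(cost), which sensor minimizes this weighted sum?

S1: 5·86 + 2·157 = 744
S2: 5·146 + 2·53 = 836
S3: 5·176 + 2·237 = 1354
S4: 5·48 + 2·109 = 458
S5: 5·77 + 2·111 = 607
S6: 5·74 + 2·31 = 432
S7: 5·164 + 2·14 = 848
S8: 5·181 + 2·142 = 1189
S9: 5·52 + 2·96 = 452
S10: 5·198 + 2·258 = 1506
S11: 5·23 + 2·259 = 633
Lowest: S6 at 432.

S6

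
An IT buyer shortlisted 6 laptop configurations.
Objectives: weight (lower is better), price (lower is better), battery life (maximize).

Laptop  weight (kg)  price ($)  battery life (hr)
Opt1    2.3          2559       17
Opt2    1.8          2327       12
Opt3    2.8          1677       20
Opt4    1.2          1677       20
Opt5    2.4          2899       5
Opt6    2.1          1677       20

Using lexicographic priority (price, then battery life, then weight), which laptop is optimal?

Opt4

First minimize price: best is 1677, kept {Opt3, Opt4, Opt6}.
Then maximize battery life: best is 20, kept {Opt3, Opt4, Opt6}.
Then minimize weight: best is 1.2, kept {Opt4}.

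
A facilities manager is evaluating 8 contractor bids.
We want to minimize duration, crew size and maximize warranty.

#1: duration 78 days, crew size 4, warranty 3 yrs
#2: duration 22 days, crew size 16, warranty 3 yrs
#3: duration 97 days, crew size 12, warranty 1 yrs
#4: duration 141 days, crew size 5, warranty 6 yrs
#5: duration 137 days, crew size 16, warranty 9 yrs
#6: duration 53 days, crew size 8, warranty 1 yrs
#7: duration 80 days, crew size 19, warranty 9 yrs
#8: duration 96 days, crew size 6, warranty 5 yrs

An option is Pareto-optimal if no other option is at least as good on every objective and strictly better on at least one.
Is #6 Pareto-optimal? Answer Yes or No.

Yes

#1: worse on duration (78 vs 53).
#2: worse on crew size (16 vs 8).
#3: worse on duration (97 vs 53).
#4: worse on duration (141 vs 53).
#5: worse on duration (137 vs 53).
#7: worse on duration (80 vs 53).
#8: worse on duration (96 vs 53).
No option is at least as good as #6 on every objective and strictly better on one.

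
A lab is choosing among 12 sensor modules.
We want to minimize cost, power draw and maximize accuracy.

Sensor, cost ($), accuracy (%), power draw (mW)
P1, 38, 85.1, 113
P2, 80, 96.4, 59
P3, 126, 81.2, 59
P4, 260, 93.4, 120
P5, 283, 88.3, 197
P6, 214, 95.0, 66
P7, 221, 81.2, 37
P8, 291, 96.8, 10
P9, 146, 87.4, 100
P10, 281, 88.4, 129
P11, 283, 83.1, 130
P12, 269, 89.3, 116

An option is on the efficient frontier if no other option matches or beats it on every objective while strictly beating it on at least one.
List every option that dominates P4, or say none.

P2: cost 80≤260, accuracy 96.4≥93.4, power draw 59≤120 — dominates P4.
P6: cost 214≤260, accuracy 95.0≥93.4, power draw 66≤120 — dominates P4.
Others (P1, P3, P5, P7, P8, P9, P10, P11, P12) are each worse than P4 on at least one objective.

P2, P6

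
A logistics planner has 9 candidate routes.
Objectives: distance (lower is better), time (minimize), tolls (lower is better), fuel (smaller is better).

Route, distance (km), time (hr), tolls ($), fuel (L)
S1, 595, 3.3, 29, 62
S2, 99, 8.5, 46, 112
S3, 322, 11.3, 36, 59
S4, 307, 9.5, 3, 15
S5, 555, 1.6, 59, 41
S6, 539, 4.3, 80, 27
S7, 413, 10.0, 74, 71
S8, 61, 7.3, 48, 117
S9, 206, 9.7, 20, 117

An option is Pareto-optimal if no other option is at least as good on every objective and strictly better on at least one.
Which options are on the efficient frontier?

S1: not dominated.
S2: not dominated.
S3: dominated by S4 (distance 307≤322, time 9.5≤11.3, tolls 3≤36, fuel 15≤59).
S4: not dominated (best tolls).
S5: not dominated (best time).
S6: not dominated.
S7: dominated by S4 (distance 307≤413, time 9.5≤10.0, tolls 3≤74, fuel 15≤71).
S8: not dominated (best distance).
S9: not dominated.

S1, S2, S4, S5, S6, S8, S9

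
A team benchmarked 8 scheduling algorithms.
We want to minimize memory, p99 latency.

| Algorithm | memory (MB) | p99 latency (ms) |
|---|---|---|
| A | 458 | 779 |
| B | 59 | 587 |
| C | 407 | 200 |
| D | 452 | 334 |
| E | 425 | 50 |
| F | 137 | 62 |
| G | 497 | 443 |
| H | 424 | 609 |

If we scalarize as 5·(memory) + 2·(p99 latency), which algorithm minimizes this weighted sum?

F

A: 5·458 + 2·779 = 3848
B: 5·59 + 2·587 = 1469
C: 5·407 + 2·200 = 2435
D: 5·452 + 2·334 = 2928
E: 5·425 + 2·50 = 2225
F: 5·137 + 2·62 = 809
G: 5·497 + 2·443 = 3371
H: 5·424 + 2·609 = 3338
Lowest: F at 809.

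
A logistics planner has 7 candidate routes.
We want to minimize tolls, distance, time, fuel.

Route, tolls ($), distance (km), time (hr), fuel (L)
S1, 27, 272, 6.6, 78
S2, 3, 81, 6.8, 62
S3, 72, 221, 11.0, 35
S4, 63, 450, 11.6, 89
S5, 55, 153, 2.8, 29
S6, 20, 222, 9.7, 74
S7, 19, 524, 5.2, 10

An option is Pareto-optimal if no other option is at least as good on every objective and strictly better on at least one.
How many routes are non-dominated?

4

S1: not dominated.
S2: not dominated (best tolls).
S3: dominated by S5 (tolls 55≤72, distance 153≤221, time 2.8≤11.0, fuel 29≤35).
S4: dominated by S1 (tolls 27≤63, distance 272≤450, time 6.6≤11.6, fuel 78≤89).
S5: not dominated (best time).
S6: dominated by S2 (tolls 3≤20, distance 81≤222, time 6.8≤9.7, fuel 62≤74).
S7: not dominated (best fuel).
Pareto-optimal: S1, S2, S5, S7 → 4.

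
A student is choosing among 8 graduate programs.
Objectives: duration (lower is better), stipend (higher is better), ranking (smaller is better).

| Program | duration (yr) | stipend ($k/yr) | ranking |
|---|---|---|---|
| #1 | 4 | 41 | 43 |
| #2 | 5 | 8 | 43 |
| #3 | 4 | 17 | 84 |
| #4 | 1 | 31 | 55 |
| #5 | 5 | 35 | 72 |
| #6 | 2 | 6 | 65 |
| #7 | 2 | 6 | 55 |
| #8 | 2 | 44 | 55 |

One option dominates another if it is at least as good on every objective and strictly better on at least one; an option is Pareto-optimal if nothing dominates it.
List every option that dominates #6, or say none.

#4: duration 1≤2, stipend 31≥6, ranking 55≤65 — dominates #6.
#7: duration 2≤2, stipend 6≥6, ranking 55≤65 — dominates #6.
#8: duration 2≤2, stipend 44≥6, ranking 55≤65 — dominates #6.
Others (#1, #2, #3, #5) are each worse than #6 on at least one objective.

#4, #7, #8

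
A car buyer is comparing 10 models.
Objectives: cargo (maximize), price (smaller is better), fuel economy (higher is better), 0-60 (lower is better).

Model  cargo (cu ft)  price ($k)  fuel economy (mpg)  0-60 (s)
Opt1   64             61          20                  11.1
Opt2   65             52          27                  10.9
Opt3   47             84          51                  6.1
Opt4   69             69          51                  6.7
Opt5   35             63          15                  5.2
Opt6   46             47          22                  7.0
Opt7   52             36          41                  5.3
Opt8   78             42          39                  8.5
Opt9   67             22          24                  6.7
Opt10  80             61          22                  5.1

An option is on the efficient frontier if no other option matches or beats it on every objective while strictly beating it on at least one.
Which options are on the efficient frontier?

Opt3, Opt4, Opt7, Opt8, Opt9, Opt10

Opt1: dominated by Opt2 (cargo 65≥64, price 52≤61, fuel economy 27≥20, 0-60 10.9≤11.1).
Opt2: dominated by Opt8 (cargo 78≥65, price 42≤52, fuel economy 39≥27, 0-60 8.5≤10.9).
Opt3: not dominated.
Opt4: not dominated.
Opt5: dominated by Opt10 (cargo 80≥35, price 61≤63, fuel economy 22≥15, 0-60 5.1≤5.2).
Opt6: dominated by Opt7 (cargo 52≥46, price 36≤47, fuel economy 41≥22, 0-60 5.3≤7.0).
Opt7: not dominated.
Opt8: not dominated.
Opt9: not dominated (best price).
Opt10: not dominated (best cargo).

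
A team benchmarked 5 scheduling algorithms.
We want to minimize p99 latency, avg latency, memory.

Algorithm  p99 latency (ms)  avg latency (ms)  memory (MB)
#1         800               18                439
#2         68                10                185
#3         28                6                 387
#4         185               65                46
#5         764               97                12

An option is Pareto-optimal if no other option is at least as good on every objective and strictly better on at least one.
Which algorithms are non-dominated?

#2, #3, #4, #5

#1: dominated by #2 (p99 latency 68≤800, avg latency 10≤18, memory 185≤439).
#2: not dominated.
#3: not dominated (best p99 latency).
#4: not dominated.
#5: not dominated (best memory).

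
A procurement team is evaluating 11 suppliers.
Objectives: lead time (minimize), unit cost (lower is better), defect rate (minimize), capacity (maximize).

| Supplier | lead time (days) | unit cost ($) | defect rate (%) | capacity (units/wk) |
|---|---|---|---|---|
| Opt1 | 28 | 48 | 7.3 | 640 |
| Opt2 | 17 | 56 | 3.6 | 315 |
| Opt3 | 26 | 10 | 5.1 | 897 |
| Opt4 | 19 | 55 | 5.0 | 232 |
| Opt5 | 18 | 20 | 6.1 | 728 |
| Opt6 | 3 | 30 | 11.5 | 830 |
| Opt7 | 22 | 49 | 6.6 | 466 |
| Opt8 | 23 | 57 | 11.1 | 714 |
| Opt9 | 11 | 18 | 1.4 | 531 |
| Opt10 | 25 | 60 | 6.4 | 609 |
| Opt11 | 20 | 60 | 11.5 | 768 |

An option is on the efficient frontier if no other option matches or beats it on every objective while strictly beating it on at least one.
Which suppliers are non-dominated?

Opt3, Opt5, Opt6, Opt9

Opt1: dominated by Opt3 (lead time 26≤28, unit cost 10≤48, defect rate 5.1≤7.3, capacity 897≥640).
Opt2: dominated by Opt9 (lead time 11≤17, unit cost 18≤56, defect rate 1.4≤3.6, capacity 531≥315).
Opt3: not dominated (best unit cost).
Opt4: dominated by Opt9 (lead time 11≤19, unit cost 18≤55, defect rate 1.4≤5.0, capacity 531≥232).
Opt5: not dominated.
Opt6: not dominated (best lead time).
Opt7: dominated by Opt5 (lead time 18≤22, unit cost 20≤49, defect rate 6.1≤6.6, capacity 728≥466).
Opt8: dominated by Opt5 (lead time 18≤23, unit cost 20≤57, defect rate 6.1≤11.1, capacity 728≥714).
Opt9: not dominated (best defect rate).
Opt10: dominated by Opt5 (lead time 18≤25, unit cost 20≤60, defect rate 6.1≤6.4, capacity 728≥609).
Opt11: dominated by Opt6 (lead time 3≤20, unit cost 30≤60, defect rate 11.5≤11.5, capacity 830≥768).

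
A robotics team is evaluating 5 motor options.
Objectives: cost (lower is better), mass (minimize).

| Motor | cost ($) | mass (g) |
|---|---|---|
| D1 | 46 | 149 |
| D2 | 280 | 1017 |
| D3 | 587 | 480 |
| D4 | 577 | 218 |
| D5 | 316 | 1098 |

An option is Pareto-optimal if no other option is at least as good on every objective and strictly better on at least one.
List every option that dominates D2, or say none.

D1

D1: cost 46≤280, mass 149≤1017 — dominates D2.
Others (D3, D4, D5) are each worse than D2 on at least one objective.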